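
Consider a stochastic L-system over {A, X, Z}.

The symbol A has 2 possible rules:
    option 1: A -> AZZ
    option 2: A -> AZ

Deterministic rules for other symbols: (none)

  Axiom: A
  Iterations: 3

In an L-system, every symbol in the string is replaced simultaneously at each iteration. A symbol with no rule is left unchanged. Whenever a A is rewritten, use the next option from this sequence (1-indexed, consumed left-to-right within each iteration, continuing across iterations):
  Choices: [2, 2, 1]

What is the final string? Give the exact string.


Step 0: A
Step 1: AZ  (used choices [2])
Step 2: AZZ  (used choices [2])
Step 3: AZZZZ  (used choices [1])

Answer: AZZZZ


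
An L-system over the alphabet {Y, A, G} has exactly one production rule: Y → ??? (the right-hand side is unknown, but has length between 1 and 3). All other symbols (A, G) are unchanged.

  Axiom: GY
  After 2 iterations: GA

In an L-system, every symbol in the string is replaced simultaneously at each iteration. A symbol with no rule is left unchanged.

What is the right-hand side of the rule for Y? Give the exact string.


Trying Y → A:
  Step 0: GY
  Step 1: GA
  Step 2: GA
Matches the given result.

Answer: A


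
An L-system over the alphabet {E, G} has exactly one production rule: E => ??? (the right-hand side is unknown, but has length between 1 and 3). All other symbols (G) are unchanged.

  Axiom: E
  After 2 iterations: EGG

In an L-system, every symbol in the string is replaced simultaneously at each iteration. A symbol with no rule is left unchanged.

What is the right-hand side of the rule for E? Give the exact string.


Trying E => EG:
  Step 0: E
  Step 1: EG
  Step 2: EGG
Matches the given result.

Answer: EG


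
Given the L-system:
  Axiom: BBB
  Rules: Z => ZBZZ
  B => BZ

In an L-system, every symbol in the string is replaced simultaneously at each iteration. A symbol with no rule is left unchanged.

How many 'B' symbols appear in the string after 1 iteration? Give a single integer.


Step 0: BBB  (3 'B')
Step 1: BZBZBZ  (3 'B')

Answer: 3


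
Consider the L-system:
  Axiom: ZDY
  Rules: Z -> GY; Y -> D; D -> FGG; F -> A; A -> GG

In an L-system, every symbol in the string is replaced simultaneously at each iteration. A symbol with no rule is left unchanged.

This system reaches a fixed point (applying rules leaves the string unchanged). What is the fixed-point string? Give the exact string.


Answer: GGGGGGGGGGGGG

Derivation:
Step 0: ZDY
Step 1: GYFGGD
Step 2: GDAGGFGG
Step 3: GFGGGGGGAGG
Step 4: GAGGGGGGGGGG
Step 5: GGGGGGGGGGGGG
Step 6: GGGGGGGGGGGGG  (unchanged — fixed point at step 5)


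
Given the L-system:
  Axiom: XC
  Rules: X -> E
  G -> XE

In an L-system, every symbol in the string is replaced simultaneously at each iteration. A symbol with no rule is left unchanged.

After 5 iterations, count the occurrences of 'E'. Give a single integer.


Answer: 1

Derivation:
Step 0: XC  (0 'E')
Step 1: EC  (1 'E')
Step 2: EC  (1 'E')
Step 3: EC  (1 'E')
Step 4: EC  (1 'E')
Step 5: EC  (1 'E')


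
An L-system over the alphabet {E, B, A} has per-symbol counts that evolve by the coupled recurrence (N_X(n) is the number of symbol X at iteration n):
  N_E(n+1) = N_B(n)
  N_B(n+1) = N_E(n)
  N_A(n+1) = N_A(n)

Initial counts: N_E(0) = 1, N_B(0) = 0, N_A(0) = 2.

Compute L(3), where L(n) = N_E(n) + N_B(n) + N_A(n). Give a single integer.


Step 0: N_E=1, N_B=0, N_A=2, L=3
Step 1: N_E=0, N_B=1, N_A=2, L=3
Step 2: N_E=1, N_B=0, N_A=2, L=3
Step 3: N_E=0, N_B=1, N_A=2, L=3

Answer: 3


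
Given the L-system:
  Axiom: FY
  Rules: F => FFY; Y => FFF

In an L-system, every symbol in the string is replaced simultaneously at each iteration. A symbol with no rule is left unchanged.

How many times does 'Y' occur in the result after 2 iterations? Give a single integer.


Step 0: FY  (1 'Y')
Step 1: FFYFFF  (1 'Y')
Step 2: FFYFFYFFFFFYFFYFFY  (5 'Y')

Answer: 5


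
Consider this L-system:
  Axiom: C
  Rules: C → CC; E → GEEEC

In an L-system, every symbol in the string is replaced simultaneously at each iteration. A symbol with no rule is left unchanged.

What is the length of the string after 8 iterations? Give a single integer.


Answer: 256

Derivation:
Step 0: length = 1
Step 1: length = 2
Step 2: length = 4
Step 3: length = 8
Step 4: length = 16
Step 5: length = 32
Step 6: length = 64
Step 7: length = 128
Step 8: length = 256


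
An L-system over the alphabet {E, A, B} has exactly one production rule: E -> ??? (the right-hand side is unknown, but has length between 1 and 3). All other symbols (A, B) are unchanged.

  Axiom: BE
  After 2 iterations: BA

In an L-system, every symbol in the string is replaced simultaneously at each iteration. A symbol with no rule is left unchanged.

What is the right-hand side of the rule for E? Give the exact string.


Trying E -> A:
  Step 0: BE
  Step 1: BA
  Step 2: BA
Matches the given result.

Answer: A


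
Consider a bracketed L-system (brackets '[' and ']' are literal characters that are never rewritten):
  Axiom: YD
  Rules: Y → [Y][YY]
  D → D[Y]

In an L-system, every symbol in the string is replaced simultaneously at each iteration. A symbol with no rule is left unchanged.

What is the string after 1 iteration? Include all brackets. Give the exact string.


Answer: [Y][YY]D[Y]

Derivation:
Step 0: YD
Step 1: [Y][YY]D[Y]


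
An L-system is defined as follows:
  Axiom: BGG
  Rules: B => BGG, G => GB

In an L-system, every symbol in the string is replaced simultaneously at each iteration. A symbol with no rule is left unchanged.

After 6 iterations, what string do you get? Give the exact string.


Answer: BGGGBGBGBBGGGBBGGGBBGGBGGGBGBGBBGGBGGGBGBGBBGGBGGGBGBBGGGBGBGBBGGGBBGGGBBGGBGGGBGBBGGGBGBGBBGGGBBGGGBBGGBGGGBGBBGGGBGBGBBGGGBBGGBGGGBGBGBBGGGBBGGGBBGGBGGGBGBGBBGGBGGGBGBGBBGGBGGGBGBBGGGBGBGBBGGGBBGGBGGGBGBGBBGGGBBGGGBBGGBGGGBGBGBBGGBGGGBGBGBBGGBGGGBGBBGGGBGBGBBGGGBBGGBGGGBGBGBBGGGBBGGGBBGGBGGGBGBGBBGGBGGGBGBBGGGBGBGBBGGGBBGGGBBGGBGGGBGBGBBGGBGGGBGBGBBGGBGGGBGBBGGGBGBGBBGGGBBGGGBBGGBGGGBGBBGGGBGBGBBGGGBBGGGBBGGBGGGBGBBGGGBGBGBBGGGBBGGBGGGBGBGBBGGGBBGGGBBGGBGGGBGBGBBGGBGGGBGBBGGGBGBGBBGGGBBGGGBBGGBGGGBGBGBBGGBGGGBGBGBBGGBGGGBGBBGGGBGBGBBGGGBBGGGBBGGBGGGBGBBGGGBGBGBBGGGBBGG

Derivation:
Step 0: BGG
Step 1: BGGGBGB
Step 2: BGGGBGBGBBGGGBBGG
Step 3: BGGGBGBGBBGGGBBGGGBBGGBGGGBGBGBBGGBGGGBGB
Step 4: BGGGBGBGBBGGGBBGGGBBGGBGGGBGBGBBGGBGGGBGBGBBGGBGGGBGBBGGGBGBGBBGGGBBGGGBBGGBGGGBGBBGGGBGBGBBGGGBBGG
Step 5: BGGGBGBGBBGGGBBGGGBBGGBGGGBGBGBBGGBGGGBGBGBBGGBGGGBGBBGGGBGBGBBGGGBBGGGBBGGBGGGBGBBGGGBGBGBBGGGBBGGGBBGGBGGGBGBBGGGBGBGBBGGGBBGGBGGGBGBGBBGGGBBGGGBBGGBGGGBGBGBBGGBGGGBGBGBBGGBGGGBGBBGGGBGBGBBGGGBBGGBGGGBGBGBBGGGBBGGGBBGGBGGGBGBGBBGGBGGGBGB
Step 6: BGGGBGBGBBGGGBBGGGBBGGBGGGBGBGBBGGBGGGBGBGBBGGBGGGBGBBGGGBGBGBBGGGBBGGGBBGGBGGGBGBBGGGBGBGBBGGGBBGGGBBGGBGGGBGBBGGGBGBGBBGGGBBGGBGGGBGBGBBGGGBBGGGBBGGBGGGBGBGBBGGBGGGBGBGBBGGBGGGBGBBGGGBGBGBBGGGBBGGBGGGBGBGBBGGGBBGGGBBGGBGGGBGBGBBGGBGGGBGBGBBGGBGGGBGBBGGGBGBGBBGGGBBGGBGGGBGBGBBGGGBBGGGBBGGBGGGBGBGBBGGBGGGBGBBGGGBGBGBBGGGBBGGGBBGGBGGGBGBGBBGGBGGGBGBGBBGGBGGGBGBBGGGBGBGBBGGGBBGGGBBGGBGGGBGBBGGGBGBGBBGGGBBGGGBBGGBGGGBGBBGGGBGBGBBGGGBBGGBGGGBGBGBBGGGBBGGGBBGGBGGGBGBGBBGGBGGGBGBBGGGBGBGBBGGGBBGGGBBGGBGGGBGBGBBGGBGGGBGBGBBGGBGGGBGBBGGGBGBGBBGGGBBGGGBBGGBGGGBGBBGGGBGBGBBGGGBBGG


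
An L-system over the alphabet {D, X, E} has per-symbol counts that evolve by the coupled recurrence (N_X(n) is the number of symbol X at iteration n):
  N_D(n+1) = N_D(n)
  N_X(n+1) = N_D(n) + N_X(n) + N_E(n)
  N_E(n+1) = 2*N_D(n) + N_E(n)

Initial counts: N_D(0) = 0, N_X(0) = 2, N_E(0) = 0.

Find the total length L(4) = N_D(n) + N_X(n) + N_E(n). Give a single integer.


Answer: 2

Derivation:
Step 0: N_D=0, N_X=2, N_E=0, L=2
Step 1: N_D=0, N_X=2, N_E=0, L=2
Step 2: N_D=0, N_X=2, N_E=0, L=2
Step 3: N_D=0, N_X=2, N_E=0, L=2
Step 4: N_D=0, N_X=2, N_E=0, L=2


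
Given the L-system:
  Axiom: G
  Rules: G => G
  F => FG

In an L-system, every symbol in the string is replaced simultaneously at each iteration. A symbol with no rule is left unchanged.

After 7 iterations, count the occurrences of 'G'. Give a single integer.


Answer: 1

Derivation:
Step 0: G  (1 'G')
Step 1: G  (1 'G')
Step 2: G  (1 'G')
Step 3: G  (1 'G')
Step 4: G  (1 'G')
Step 5: G  (1 'G')
Step 6: G  (1 'G')
Step 7: G  (1 'G')


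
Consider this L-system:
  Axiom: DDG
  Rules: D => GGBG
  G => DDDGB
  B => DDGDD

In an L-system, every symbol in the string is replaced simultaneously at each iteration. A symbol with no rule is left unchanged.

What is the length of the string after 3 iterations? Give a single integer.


Step 0: length = 3
Step 1: length = 13
Step 2: length = 62
Step 3: length = 277

Answer: 277


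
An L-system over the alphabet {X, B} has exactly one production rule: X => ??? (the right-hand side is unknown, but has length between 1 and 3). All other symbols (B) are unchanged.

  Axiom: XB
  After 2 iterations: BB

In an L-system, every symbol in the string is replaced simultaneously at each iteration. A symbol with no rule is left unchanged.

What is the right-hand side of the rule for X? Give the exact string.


Answer: B

Derivation:
Trying X => B:
  Step 0: XB
  Step 1: BB
  Step 2: BB
Matches the given result.


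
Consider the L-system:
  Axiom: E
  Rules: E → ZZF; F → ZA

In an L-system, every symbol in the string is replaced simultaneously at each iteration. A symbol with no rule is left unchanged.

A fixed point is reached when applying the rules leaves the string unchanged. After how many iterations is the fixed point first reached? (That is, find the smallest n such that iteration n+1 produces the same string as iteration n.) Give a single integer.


Answer: 2

Derivation:
Step 0: E
Step 1: ZZF
Step 2: ZZZA
Step 3: ZZZA  (unchanged — fixed point at step 2)


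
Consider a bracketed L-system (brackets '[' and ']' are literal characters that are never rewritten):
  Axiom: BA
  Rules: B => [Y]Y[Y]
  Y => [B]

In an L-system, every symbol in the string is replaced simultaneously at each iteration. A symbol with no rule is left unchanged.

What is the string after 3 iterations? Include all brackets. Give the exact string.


Step 0: BA
Step 1: [Y]Y[Y]A
Step 2: [[B]][B][[B]]A
Step 3: [[[Y]Y[Y]]][[Y]Y[Y]][[[Y]Y[Y]]]A

Answer: [[[Y]Y[Y]]][[Y]Y[Y]][[[Y]Y[Y]]]A


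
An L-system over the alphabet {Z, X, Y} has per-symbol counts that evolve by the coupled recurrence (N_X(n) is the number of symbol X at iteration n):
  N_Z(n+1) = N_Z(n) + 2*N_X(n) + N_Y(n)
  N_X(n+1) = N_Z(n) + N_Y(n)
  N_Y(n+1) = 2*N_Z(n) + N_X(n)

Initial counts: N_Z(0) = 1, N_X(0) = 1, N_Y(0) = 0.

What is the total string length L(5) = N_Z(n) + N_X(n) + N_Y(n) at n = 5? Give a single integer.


Answer: 601

Derivation:
Step 0: N_Z=1, N_X=1, N_Y=0, L=2
Step 1: N_Z=3, N_X=1, N_Y=3, L=7
Step 2: N_Z=8, N_X=6, N_Y=7, L=21
Step 3: N_Z=27, N_X=15, N_Y=22, L=64
Step 4: N_Z=79, N_X=49, N_Y=69, L=197
Step 5: N_Z=246, N_X=148, N_Y=207, L=601


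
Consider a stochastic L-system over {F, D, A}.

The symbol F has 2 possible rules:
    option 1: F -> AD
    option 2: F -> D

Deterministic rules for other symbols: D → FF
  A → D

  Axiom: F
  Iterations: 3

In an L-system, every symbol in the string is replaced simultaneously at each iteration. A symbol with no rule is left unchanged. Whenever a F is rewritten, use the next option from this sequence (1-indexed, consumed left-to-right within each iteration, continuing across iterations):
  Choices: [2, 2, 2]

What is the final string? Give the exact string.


Step 0: F
Step 1: D  (used choices [2])
Step 2: FF  (used choices [])
Step 3: DD  (used choices [2, 2])

Answer: DD


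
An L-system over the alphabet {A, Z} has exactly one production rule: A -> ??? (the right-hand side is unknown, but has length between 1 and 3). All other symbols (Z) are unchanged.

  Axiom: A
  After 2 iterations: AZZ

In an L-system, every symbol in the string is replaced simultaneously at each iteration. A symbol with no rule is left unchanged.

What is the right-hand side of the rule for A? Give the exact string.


Answer: AZ

Derivation:
Trying A -> AZ:
  Step 0: A
  Step 1: AZ
  Step 2: AZZ
Matches the given result.


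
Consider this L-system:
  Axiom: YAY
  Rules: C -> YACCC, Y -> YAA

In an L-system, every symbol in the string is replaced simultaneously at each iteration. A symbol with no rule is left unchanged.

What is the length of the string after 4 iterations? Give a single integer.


Answer: 19

Derivation:
Step 0: length = 3
Step 1: length = 7
Step 2: length = 11
Step 3: length = 15
Step 4: length = 19


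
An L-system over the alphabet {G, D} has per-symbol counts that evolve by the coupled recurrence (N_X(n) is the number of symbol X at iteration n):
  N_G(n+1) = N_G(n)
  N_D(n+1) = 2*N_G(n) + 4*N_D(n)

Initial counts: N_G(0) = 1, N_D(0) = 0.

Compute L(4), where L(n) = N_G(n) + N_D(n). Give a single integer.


Step 0: N_G=1, N_D=0, L=1
Step 1: N_G=1, N_D=2, L=3
Step 2: N_G=1, N_D=10, L=11
Step 3: N_G=1, N_D=42, L=43
Step 4: N_G=1, N_D=170, L=171

Answer: 171


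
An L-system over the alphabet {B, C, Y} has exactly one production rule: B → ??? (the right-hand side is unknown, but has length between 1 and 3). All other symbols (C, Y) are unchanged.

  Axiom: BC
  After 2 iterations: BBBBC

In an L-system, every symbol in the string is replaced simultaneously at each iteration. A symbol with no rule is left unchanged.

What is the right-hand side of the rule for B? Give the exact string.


Trying B → BB:
  Step 0: BC
  Step 1: BBC
  Step 2: BBBBC
Matches the given result.

Answer: BB


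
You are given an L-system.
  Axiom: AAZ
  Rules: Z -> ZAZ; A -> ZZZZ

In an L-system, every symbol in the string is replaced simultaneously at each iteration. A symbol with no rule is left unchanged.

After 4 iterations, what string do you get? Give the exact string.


Step 0: AAZ
Step 1: ZZZZZZZZZAZ
Step 2: ZAZZAZZAZZAZZAZZAZZAZZAZZAZZZZZZAZ
Step 3: ZAZZZZZZAZZAZZZZZZAZZAZZZZZZAZZAZZZZZZAZZAZZZZZZAZZAZZZZZZAZZAZZZZZZAZZAZZZZZZAZZAZZZZZZAZZAZZAZZAZZAZZAZZZZZZAZ
Step 4: ZAZZZZZZAZZAZZAZZAZZAZZAZZZZZZAZZAZZZZZZAZZAZZAZZAZZAZZAZZZZZZAZZAZZZZZZAZZAZZAZZAZZAZZAZZZZZZAZZAZZZZZZAZZAZZAZZAZZAZZAZZZZZZAZZAZZZZZZAZZAZZAZZAZZAZZAZZZZZZAZZAZZZZZZAZZAZZAZZAZZAZZAZZZZZZAZZAZZZZZZAZZAZZAZZAZZAZZAZZZZZZAZZAZZZZZZAZZAZZAZZAZZAZZAZZZZZZAZZAZZZZZZAZZAZZAZZAZZAZZAZZZZZZAZZAZZZZZZAZZAZZZZZZAZZAZZZZZZAZZAZZZZZZAZZAZZZZZZAZZAZZAZZAZZAZZAZZZZZZAZ

Answer: ZAZZZZZZAZZAZZAZZAZZAZZAZZZZZZAZZAZZZZZZAZZAZZAZZAZZAZZAZZZZZZAZZAZZZZZZAZZAZZAZZAZZAZZAZZZZZZAZZAZZZZZZAZZAZZAZZAZZAZZAZZZZZZAZZAZZZZZZAZZAZZAZZAZZAZZAZZZZZZAZZAZZZZZZAZZAZZAZZAZZAZZAZZZZZZAZZAZZZZZZAZZAZZAZZAZZAZZAZZZZZZAZZAZZZZZZAZZAZZAZZAZZAZZAZZZZZZAZZAZZZZZZAZZAZZAZZAZZAZZAZZZZZZAZZAZZZZZZAZZAZZZZZZAZZAZZZZZZAZZAZZZZZZAZZAZZZZZZAZZAZZAZZAZZAZZAZZZZZZAZ


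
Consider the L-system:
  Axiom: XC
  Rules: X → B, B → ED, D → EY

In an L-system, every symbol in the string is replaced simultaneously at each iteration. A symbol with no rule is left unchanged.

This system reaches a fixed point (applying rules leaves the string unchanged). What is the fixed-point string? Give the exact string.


Answer: EEYC

Derivation:
Step 0: XC
Step 1: BC
Step 2: EDC
Step 3: EEYC
Step 4: EEYC  (unchanged — fixed point at step 3)


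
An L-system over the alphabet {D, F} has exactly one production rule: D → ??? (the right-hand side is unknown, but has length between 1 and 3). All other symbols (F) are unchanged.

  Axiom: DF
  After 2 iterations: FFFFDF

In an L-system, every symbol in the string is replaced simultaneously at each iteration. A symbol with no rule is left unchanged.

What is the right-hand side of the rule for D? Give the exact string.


Answer: FFD

Derivation:
Trying D → FFD:
  Step 0: DF
  Step 1: FFDF
  Step 2: FFFFDF
Matches the given result.


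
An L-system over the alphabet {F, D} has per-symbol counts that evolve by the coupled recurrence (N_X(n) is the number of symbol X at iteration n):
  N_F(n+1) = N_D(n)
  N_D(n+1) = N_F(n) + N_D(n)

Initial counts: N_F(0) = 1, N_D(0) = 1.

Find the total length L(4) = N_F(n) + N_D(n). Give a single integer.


Step 0: N_F=1, N_D=1, L=2
Step 1: N_F=1, N_D=2, L=3
Step 2: N_F=2, N_D=3, L=5
Step 3: N_F=3, N_D=5, L=8
Step 4: N_F=5, N_D=8, L=13

Answer: 13


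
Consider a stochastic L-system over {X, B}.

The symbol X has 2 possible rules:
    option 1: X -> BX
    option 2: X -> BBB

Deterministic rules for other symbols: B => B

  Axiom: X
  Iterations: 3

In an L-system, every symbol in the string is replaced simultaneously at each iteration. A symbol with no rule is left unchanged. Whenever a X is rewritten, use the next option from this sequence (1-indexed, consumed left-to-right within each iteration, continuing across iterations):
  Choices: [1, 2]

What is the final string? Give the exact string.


Step 0: X
Step 1: BX  (used choices [1])
Step 2: BBBB  (used choices [2])
Step 3: BBBB  (used choices [])

Answer: BBBB


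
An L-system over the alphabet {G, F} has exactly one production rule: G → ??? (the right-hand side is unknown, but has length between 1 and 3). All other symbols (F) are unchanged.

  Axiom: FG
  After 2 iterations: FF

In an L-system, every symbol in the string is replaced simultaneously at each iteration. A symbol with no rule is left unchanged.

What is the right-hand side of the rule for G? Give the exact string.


Answer: F

Derivation:
Trying G → F:
  Step 0: FG
  Step 1: FF
  Step 2: FF
Matches the given result.


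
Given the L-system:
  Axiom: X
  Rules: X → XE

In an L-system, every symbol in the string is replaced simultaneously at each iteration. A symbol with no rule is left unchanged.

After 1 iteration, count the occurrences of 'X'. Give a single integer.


Step 0: X  (1 'X')
Step 1: XE  (1 'X')

Answer: 1


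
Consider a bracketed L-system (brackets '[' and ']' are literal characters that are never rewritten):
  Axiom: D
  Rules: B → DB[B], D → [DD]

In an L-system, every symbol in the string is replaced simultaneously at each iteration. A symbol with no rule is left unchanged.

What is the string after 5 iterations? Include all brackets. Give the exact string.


Answer: [[[[[DD][DD]][[DD][DD]]][[[DD][DD]][[DD][DD]]]][[[[DD][DD]][[DD][DD]]][[[DD][DD]][[DD][DD]]]]]

Derivation:
Step 0: D
Step 1: [DD]
Step 2: [[DD][DD]]
Step 3: [[[DD][DD]][[DD][DD]]]
Step 4: [[[[DD][DD]][[DD][DD]]][[[DD][DD]][[DD][DD]]]]
Step 5: [[[[[DD][DD]][[DD][DD]]][[[DD][DD]][[DD][DD]]]][[[[DD][DD]][[DD][DD]]][[[DD][DD]][[DD][DD]]]]]


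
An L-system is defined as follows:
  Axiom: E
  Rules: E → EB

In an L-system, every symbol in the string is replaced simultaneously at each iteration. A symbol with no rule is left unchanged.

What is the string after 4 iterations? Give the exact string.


Answer: EBBBB

Derivation:
Step 0: E
Step 1: EB
Step 2: EBB
Step 3: EBBB
Step 4: EBBBB


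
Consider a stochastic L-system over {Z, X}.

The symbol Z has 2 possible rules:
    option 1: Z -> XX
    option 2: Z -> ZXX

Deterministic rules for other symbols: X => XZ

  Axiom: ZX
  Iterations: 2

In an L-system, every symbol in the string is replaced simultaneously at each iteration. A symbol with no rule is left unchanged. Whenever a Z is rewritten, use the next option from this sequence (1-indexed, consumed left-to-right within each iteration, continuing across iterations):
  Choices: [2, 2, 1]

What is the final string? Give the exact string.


Step 0: ZX
Step 1: ZXXXZ  (used choices [2])
Step 2: ZXXXZXZXZXX  (used choices [2, 1])

Answer: ZXXXZXZXZXX


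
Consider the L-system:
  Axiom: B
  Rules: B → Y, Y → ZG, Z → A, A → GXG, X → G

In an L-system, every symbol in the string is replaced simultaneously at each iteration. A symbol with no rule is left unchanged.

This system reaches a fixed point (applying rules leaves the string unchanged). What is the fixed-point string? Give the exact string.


Step 0: B
Step 1: Y
Step 2: ZG
Step 3: AG
Step 4: GXGG
Step 5: GGGG
Step 6: GGGG  (unchanged — fixed point at step 5)

Answer: GGGG


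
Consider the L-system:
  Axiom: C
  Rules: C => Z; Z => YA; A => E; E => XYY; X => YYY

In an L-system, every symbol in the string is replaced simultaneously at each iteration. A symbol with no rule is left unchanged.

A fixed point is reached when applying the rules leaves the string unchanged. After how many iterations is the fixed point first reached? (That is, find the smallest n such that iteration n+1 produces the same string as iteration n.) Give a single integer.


Answer: 5

Derivation:
Step 0: C
Step 1: Z
Step 2: YA
Step 3: YE
Step 4: YXYY
Step 5: YYYYYY
Step 6: YYYYYY  (unchanged — fixed point at step 5)


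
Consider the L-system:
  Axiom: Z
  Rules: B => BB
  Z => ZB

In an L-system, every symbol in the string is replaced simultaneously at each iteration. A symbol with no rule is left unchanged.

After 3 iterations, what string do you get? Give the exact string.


Answer: ZBBBBBBB

Derivation:
Step 0: Z
Step 1: ZB
Step 2: ZBBB
Step 3: ZBBBBBBB


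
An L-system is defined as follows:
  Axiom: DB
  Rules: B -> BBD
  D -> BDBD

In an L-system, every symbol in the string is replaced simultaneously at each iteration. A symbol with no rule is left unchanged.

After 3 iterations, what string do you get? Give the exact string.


Answer: BBDBBDBDBDBBDBDBDBBDBDBDBBDBBDBDBDBBDBDBDBBDBDBDBBDBBDBDBDBBDBBDBDBDBBDBDBDBBDBDBD

Derivation:
Step 0: DB
Step 1: BDBDBBD
Step 2: BBDBDBDBBDBDBDBBDBBDBDBD
Step 3: BBDBBDBDBDBBDBDBDBBDBDBDBBDBBDBDBDBBDBDBDBBDBDBDBBDBBDBDBDBBDBBDBDBDBBDBDBDBBDBDBD


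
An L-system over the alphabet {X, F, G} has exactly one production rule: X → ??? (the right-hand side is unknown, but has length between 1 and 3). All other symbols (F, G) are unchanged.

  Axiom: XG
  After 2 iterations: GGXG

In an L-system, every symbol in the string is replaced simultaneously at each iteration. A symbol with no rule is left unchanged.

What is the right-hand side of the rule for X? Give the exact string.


Answer: GX

Derivation:
Trying X → GX:
  Step 0: XG
  Step 1: GXG
  Step 2: GGXG
Matches the given result.


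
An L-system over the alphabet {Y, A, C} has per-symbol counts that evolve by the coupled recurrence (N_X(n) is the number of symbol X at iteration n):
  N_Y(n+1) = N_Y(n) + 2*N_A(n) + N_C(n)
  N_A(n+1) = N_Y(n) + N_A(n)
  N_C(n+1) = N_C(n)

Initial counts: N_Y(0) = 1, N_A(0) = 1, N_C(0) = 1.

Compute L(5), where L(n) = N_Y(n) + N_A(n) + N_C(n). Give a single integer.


Answer: 219

Derivation:
Step 0: N_Y=1, N_A=1, N_C=1, L=3
Step 1: N_Y=4, N_A=2, N_C=1, L=7
Step 2: N_Y=9, N_A=6, N_C=1, L=16
Step 3: N_Y=22, N_A=15, N_C=1, L=38
Step 4: N_Y=53, N_A=37, N_C=1, L=91
Step 5: N_Y=128, N_A=90, N_C=1, L=219


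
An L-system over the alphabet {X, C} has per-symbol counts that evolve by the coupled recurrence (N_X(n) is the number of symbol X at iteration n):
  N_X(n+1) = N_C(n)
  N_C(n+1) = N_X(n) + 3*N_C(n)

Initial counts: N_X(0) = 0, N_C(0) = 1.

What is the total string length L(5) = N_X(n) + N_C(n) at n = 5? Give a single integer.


Step 0: N_X=0, N_C=1, L=1
Step 1: N_X=1, N_C=3, L=4
Step 2: N_X=3, N_C=10, L=13
Step 3: N_X=10, N_C=33, L=43
Step 4: N_X=33, N_C=109, L=142
Step 5: N_X=109, N_C=360, L=469

Answer: 469


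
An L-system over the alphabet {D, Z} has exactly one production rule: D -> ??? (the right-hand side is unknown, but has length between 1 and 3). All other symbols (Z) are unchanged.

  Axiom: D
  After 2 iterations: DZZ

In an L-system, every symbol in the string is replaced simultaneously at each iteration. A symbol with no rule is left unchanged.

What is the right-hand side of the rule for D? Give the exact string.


Trying D -> DZ:
  Step 0: D
  Step 1: DZ
  Step 2: DZZ
Matches the given result.

Answer: DZ


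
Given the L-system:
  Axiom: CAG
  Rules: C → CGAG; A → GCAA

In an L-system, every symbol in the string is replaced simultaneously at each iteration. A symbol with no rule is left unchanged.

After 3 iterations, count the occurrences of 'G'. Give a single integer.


Answer: 29

Derivation:
Step 0: CAG  (1 'G')
Step 1: CGAGGCAAG  (4 'G')
Step 2: CGAGGGCAAGGCGAGGCAAGCAAG  (11 'G')
Step 3: CGAGGGCAAGGGCGAGGCAAGCAAGGCGAGGGCAAGGCGAGGCAAGCAAGCGAGGCAAGCAAG  (29 'G')


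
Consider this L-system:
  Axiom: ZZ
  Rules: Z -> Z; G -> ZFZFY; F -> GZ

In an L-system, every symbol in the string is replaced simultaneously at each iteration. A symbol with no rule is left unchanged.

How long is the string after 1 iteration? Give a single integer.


Answer: 2

Derivation:
Step 0: length = 2
Step 1: length = 2


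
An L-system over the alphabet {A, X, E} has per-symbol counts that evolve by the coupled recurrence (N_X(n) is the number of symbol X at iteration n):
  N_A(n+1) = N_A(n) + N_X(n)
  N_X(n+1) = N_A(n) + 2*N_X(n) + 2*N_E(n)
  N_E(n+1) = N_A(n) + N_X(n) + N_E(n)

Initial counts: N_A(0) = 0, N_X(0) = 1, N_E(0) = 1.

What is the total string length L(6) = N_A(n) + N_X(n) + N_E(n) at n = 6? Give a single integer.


Step 0: N_A=0, N_X=1, N_E=1, L=2
Step 1: N_A=1, N_X=4, N_E=2, L=7
Step 2: N_A=5, N_X=13, N_E=7, L=25
Step 3: N_A=18, N_X=45, N_E=25, L=88
Step 4: N_A=63, N_X=158, N_E=88, L=309
Step 5: N_A=221, N_X=555, N_E=309, L=1085
Step 6: N_A=776, N_X=1949, N_E=1085, L=3810

Answer: 3810


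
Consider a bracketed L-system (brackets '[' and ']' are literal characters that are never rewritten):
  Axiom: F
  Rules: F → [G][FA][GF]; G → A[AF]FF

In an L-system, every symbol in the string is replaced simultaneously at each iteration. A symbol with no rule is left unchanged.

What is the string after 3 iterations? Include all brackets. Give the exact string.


Step 0: F
Step 1: [G][FA][GF]
Step 2: [A[AF]FF][[G][FA][GF]A][A[AF]FF[G][FA][GF]]
Step 3: [A[A[G][FA][GF]][G][FA][GF][G][FA][GF]][[A[AF]FF][[G][FA][GF]A][A[AF]FF[G][FA][GF]]A][A[A[G][FA][GF]][G][FA][GF][G][FA][GF][A[AF]FF][[G][FA][GF]A][A[AF]FF[G][FA][GF]]]

Answer: [A[A[G][FA][GF]][G][FA][GF][G][FA][GF]][[A[AF]FF][[G][FA][GF]A][A[AF]FF[G][FA][GF]]A][A[A[G][FA][GF]][G][FA][GF][G][FA][GF][A[AF]FF][[G][FA][GF]A][A[AF]FF[G][FA][GF]]]


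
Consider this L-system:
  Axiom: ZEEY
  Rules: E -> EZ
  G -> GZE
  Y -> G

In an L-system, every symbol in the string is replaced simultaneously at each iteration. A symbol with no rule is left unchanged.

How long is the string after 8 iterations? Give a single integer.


Answer: 55

Derivation:
Step 0: length = 4
Step 1: length = 6
Step 2: length = 10
Step 3: length = 15
Step 4: length = 21
Step 5: length = 28
Step 6: length = 36
Step 7: length = 45
Step 8: length = 55


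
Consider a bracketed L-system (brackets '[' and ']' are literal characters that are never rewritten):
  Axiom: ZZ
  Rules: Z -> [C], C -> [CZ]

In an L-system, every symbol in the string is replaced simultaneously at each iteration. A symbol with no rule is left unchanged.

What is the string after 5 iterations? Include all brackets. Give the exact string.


Step 0: ZZ
Step 1: [C][C]
Step 2: [[CZ]][[CZ]]
Step 3: [[[CZ][C]]][[[CZ][C]]]
Step 4: [[[[CZ][C]][[CZ]]]][[[[CZ][C]][[CZ]]]]
Step 5: [[[[[CZ][C]][[CZ]]][[[CZ][C]]]]][[[[[CZ][C]][[CZ]]][[[CZ][C]]]]]

Answer: [[[[[CZ][C]][[CZ]]][[[CZ][C]]]]][[[[[CZ][C]][[CZ]]][[[CZ][C]]]]]


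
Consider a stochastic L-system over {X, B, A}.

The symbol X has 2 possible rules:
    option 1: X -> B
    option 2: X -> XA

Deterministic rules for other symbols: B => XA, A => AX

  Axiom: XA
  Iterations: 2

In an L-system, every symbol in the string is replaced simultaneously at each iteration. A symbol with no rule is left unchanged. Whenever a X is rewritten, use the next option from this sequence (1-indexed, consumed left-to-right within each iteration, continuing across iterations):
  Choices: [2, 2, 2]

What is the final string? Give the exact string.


Step 0: XA
Step 1: XAAX  (used choices [2])
Step 2: XAAXAXXA  (used choices [2, 2])

Answer: XAAXAXXA


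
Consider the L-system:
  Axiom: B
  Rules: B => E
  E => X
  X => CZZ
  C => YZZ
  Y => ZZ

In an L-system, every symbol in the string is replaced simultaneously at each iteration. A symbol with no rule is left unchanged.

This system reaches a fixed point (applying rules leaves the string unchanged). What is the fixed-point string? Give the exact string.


Step 0: B
Step 1: E
Step 2: X
Step 3: CZZ
Step 4: YZZZZ
Step 5: ZZZZZZ
Step 6: ZZZZZZ  (unchanged — fixed point at step 5)

Answer: ZZZZZZ


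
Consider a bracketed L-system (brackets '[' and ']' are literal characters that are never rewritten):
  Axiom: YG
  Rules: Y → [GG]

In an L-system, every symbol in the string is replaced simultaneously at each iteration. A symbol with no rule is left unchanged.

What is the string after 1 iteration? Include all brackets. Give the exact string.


Answer: [GG]G

Derivation:
Step 0: YG
Step 1: [GG]G


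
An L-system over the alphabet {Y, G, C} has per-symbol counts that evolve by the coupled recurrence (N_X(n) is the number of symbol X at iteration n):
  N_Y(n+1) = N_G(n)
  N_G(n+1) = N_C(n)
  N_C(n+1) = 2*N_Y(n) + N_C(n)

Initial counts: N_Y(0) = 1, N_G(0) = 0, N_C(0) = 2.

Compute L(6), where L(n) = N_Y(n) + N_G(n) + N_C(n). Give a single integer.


Answer: 80

Derivation:
Step 0: N_Y=1, N_G=0, N_C=2, L=3
Step 1: N_Y=0, N_G=2, N_C=4, L=6
Step 2: N_Y=2, N_G=4, N_C=4, L=10
Step 3: N_Y=4, N_G=4, N_C=8, L=16
Step 4: N_Y=4, N_G=8, N_C=16, L=28
Step 5: N_Y=8, N_G=16, N_C=24, L=48
Step 6: N_Y=16, N_G=24, N_C=40, L=80


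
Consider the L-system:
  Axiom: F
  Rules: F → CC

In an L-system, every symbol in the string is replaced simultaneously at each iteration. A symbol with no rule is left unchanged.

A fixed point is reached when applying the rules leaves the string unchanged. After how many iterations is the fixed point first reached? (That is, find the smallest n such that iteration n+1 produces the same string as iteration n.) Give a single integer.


Answer: 1

Derivation:
Step 0: F
Step 1: CC
Step 2: CC  (unchanged — fixed point at step 1)


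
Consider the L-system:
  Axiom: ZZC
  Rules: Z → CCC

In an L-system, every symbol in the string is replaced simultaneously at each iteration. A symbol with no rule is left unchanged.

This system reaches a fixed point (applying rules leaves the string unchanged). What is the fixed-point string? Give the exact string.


Step 0: ZZC
Step 1: CCCCCCC
Step 2: CCCCCCC  (unchanged — fixed point at step 1)

Answer: CCCCCCC


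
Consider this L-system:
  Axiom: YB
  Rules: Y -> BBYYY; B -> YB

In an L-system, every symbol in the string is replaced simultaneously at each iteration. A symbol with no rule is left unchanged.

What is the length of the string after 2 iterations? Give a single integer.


Answer: 26

Derivation:
Step 0: length = 2
Step 1: length = 7
Step 2: length = 26


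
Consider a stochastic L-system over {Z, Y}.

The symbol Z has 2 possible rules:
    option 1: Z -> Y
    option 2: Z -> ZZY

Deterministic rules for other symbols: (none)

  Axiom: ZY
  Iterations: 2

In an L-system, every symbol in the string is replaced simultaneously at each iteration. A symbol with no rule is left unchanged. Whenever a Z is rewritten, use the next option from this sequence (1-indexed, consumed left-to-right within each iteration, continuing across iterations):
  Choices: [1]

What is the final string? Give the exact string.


Answer: YY

Derivation:
Step 0: ZY
Step 1: YY  (used choices [1])
Step 2: YY  (used choices [])


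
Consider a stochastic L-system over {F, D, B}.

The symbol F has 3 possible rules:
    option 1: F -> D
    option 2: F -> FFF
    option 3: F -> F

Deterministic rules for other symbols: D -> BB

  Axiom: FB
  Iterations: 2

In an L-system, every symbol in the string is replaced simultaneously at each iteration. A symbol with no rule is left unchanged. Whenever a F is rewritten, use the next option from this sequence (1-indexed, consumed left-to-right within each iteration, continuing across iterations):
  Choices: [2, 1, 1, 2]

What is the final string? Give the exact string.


Step 0: FB
Step 1: FFFB  (used choices [2])
Step 2: DDFFFB  (used choices [1, 1, 2])

Answer: DDFFFB


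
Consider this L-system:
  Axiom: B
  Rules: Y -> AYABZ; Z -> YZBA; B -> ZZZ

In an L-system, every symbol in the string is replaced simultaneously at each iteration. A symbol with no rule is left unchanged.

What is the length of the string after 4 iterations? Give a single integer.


Answer: 120

Derivation:
Step 0: length = 1
Step 1: length = 3
Step 2: length = 12
Step 3: length = 39
Step 4: length = 120


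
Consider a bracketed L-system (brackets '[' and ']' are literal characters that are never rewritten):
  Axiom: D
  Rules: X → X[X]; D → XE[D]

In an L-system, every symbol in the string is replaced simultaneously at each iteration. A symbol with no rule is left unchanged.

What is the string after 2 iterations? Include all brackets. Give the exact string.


Answer: X[X]E[XE[D]]

Derivation:
Step 0: D
Step 1: XE[D]
Step 2: X[X]E[XE[D]]


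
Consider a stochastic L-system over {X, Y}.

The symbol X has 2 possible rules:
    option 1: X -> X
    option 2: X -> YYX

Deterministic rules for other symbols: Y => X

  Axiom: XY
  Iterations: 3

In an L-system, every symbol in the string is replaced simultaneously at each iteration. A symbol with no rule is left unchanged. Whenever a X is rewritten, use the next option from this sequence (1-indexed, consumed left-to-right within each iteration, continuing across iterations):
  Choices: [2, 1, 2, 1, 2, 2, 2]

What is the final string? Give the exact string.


Step 0: XY
Step 1: YYXX  (used choices [2])
Step 2: XXXYYX  (used choices [1, 2])
Step 3: XYYXYYXXXYYX  (used choices [1, 2, 2, 2])

Answer: XYYXYYXXXYYX


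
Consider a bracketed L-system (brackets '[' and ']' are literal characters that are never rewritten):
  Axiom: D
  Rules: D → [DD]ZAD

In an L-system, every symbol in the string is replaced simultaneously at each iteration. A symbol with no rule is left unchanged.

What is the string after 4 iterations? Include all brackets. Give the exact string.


Answer: [[[[DD]ZAD[DD]ZAD]ZA[DD]ZAD[[DD]ZAD[DD]ZAD]ZA[DD]ZAD]ZA[[DD]ZAD[DD]ZAD]ZA[DD]ZAD[[[DD]ZAD[DD]ZAD]ZA[DD]ZAD[[DD]ZAD[DD]ZAD]ZA[DD]ZAD]ZA[[DD]ZAD[DD]ZAD]ZA[DD]ZAD]ZA[[[DD]ZAD[DD]ZAD]ZA[DD]ZAD[[DD]ZAD[DD]ZAD]ZA[DD]ZAD]ZA[[DD]ZAD[DD]ZAD]ZA[DD]ZAD

Derivation:
Step 0: D
Step 1: [DD]ZAD
Step 2: [[DD]ZAD[DD]ZAD]ZA[DD]ZAD
Step 3: [[[DD]ZAD[DD]ZAD]ZA[DD]ZAD[[DD]ZAD[DD]ZAD]ZA[DD]ZAD]ZA[[DD]ZAD[DD]ZAD]ZA[DD]ZAD
Step 4: [[[[DD]ZAD[DD]ZAD]ZA[DD]ZAD[[DD]ZAD[DD]ZAD]ZA[DD]ZAD]ZA[[DD]ZAD[DD]ZAD]ZA[DD]ZAD[[[DD]ZAD[DD]ZAD]ZA[DD]ZAD[[DD]ZAD[DD]ZAD]ZA[DD]ZAD]ZA[[DD]ZAD[DD]ZAD]ZA[DD]ZAD]ZA[[[DD]ZAD[DD]ZAD]ZA[DD]ZAD[[DD]ZAD[DD]ZAD]ZA[DD]ZAD]ZA[[DD]ZAD[DD]ZAD]ZA[DD]ZAD


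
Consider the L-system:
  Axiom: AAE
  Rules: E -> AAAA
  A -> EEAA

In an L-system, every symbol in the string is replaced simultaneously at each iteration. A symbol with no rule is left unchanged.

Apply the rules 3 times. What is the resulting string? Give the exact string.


Step 0: AAE
Step 1: EEAAEEAAAAAA
Step 2: AAAAAAAAEEAAEEAAAAAAAAAAEEAAEEAAEEAAEEAAEEAAEEAA
Step 3: EEAAEEAAEEAAEEAAEEAAEEAAEEAAEEAAAAAAAAAAEEAAEEAAAAAAAAAAEEAAEEAAEEAAEEAAEEAAEEAAEEAAEEAAEEAAEEAAAAAAAAAAEEAAEEAAAAAAAAAAEEAAEEAAAAAAAAAAEEAAEEAAAAAAAAAAEEAAEEAAAAAAAAAAEEAAEEAAAAAAAAAAEEAAEEAA

Answer: EEAAEEAAEEAAEEAAEEAAEEAAEEAAEEAAAAAAAAAAEEAAEEAAAAAAAAAAEEAAEEAAEEAAEEAAEEAAEEAAEEAAEEAAEEAAEEAAAAAAAAAAEEAAEEAAAAAAAAAAEEAAEEAAAAAAAAAAEEAAEEAAAAAAAAAAEEAAEEAAAAAAAAAAEEAAEEAAAAAAAAAAEEAAEEAA


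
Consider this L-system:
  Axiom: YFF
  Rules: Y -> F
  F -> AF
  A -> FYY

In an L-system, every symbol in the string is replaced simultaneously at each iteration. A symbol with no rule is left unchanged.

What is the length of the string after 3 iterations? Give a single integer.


Step 0: length = 3
Step 1: length = 5
Step 2: length = 12
Step 3: length = 23

Answer: 23


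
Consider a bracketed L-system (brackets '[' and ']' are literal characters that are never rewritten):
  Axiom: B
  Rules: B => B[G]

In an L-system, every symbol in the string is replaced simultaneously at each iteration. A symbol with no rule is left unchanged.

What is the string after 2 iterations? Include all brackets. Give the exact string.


Answer: B[G][G]

Derivation:
Step 0: B
Step 1: B[G]
Step 2: B[G][G]


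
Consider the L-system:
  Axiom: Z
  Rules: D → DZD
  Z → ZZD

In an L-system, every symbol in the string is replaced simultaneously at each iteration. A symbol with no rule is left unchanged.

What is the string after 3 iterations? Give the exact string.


Answer: ZZDZZDDZDZZDZZDDZDDZDZZDDZD

Derivation:
Step 0: Z
Step 1: ZZD
Step 2: ZZDZZDDZD
Step 3: ZZDZZDDZDZZDZZDDZDDZDZZDDZD


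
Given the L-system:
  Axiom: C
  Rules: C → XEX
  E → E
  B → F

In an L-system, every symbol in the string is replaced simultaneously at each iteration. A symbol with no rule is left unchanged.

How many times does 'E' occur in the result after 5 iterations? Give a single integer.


Step 0: C  (0 'E')
Step 1: XEX  (1 'E')
Step 2: XEX  (1 'E')
Step 3: XEX  (1 'E')
Step 4: XEX  (1 'E')
Step 5: XEX  (1 'E')

Answer: 1


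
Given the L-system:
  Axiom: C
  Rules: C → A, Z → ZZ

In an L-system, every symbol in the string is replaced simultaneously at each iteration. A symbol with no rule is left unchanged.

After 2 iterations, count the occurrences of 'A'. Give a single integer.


Answer: 1

Derivation:
Step 0: C  (0 'A')
Step 1: A  (1 'A')
Step 2: A  (1 'A')


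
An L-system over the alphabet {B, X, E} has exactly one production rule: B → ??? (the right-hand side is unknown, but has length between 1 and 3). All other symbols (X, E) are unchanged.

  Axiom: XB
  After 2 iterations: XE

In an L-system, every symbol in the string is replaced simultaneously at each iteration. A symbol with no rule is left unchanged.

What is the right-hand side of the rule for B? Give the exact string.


Answer: E

Derivation:
Trying B → E:
  Step 0: XB
  Step 1: XE
  Step 2: XE
Matches the given result.


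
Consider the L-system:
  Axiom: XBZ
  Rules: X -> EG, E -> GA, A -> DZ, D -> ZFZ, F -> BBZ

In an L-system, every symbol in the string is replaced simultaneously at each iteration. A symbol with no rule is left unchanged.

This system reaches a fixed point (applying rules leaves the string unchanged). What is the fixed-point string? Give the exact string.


Step 0: XBZ
Step 1: EGBZ
Step 2: GAGBZ
Step 3: GDZGBZ
Step 4: GZFZZGBZ
Step 5: GZBBZZZGBZ
Step 6: GZBBZZZGBZ  (unchanged — fixed point at step 5)

Answer: GZBBZZZGBZ


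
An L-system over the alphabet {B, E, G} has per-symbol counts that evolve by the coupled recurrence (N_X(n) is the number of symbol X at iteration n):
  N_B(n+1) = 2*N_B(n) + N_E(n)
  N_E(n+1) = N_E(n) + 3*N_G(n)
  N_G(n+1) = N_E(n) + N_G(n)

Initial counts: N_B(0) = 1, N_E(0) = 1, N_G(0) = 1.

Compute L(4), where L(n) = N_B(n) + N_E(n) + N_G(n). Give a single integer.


Answer: 208

Derivation:
Step 0: N_B=1, N_E=1, N_G=1, L=3
Step 1: N_B=3, N_E=4, N_G=2, L=9
Step 2: N_B=10, N_E=10, N_G=6, L=26
Step 3: N_B=30, N_E=28, N_G=16, L=74
Step 4: N_B=88, N_E=76, N_G=44, L=208


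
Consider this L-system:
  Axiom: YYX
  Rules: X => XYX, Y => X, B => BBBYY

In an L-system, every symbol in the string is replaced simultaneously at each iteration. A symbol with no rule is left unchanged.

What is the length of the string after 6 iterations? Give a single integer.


Answer: 437

Derivation:
Step 0: length = 3
Step 1: length = 5
Step 2: length = 13
Step 3: length = 31
Step 4: length = 75
Step 5: length = 181
Step 6: length = 437


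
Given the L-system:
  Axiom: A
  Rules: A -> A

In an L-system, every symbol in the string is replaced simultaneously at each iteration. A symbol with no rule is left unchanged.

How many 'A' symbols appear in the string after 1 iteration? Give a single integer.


Step 0: A  (1 'A')
Step 1: A  (1 'A')

Answer: 1


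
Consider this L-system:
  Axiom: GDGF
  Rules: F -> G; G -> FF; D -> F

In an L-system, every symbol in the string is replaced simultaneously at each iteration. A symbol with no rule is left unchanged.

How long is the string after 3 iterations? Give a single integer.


Step 0: length = 4
Step 1: length = 6
Step 2: length = 7
Step 3: length = 12

Answer: 12
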